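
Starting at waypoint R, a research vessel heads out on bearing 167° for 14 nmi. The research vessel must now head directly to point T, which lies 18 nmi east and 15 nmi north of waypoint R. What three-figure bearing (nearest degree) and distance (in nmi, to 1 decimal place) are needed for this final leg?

Leg 1 (167°, 14 nmi): east 14 sin 167° = 3.15, north 14 cos 167° = -13.64
Current position: (3.15, -13.64). Target: (18, 15). Remaining: Δeast = 14.85, Δnorth = 28.64.
Bearing = atan2(14.85, 28.64) mod 360° = 27.41°; distance = √((14.85)² + (28.64)²) = 32.262 nmi.

027°, 32.3 nmi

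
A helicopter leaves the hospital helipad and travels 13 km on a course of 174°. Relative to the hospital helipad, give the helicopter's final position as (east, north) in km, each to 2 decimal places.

(1.36, -12.93)

Leg 1 (174°, 13 km): east 13 sin 174° = 1.36, north 13 cos 174° = -12.93
Summing: 1.36 km east, -12.93 km north → (1.36, -12.93).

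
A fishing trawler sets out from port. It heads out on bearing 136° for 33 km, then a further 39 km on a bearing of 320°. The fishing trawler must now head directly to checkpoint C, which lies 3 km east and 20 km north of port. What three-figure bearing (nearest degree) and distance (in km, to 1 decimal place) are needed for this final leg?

Leg 1 (136°, 33 km): east 33 sin 136° = 22.92, north 33 cos 136° = -23.74
Leg 2 (320°, 39 km): east 39 sin 320° = -25.07, north 39 cos 320° = 29.88
Current position: (-2.14, 6.14). Target: (3, 20). Remaining: Δeast = 5.14, Δnorth = 13.86.
Bearing = atan2(5.14, 13.86) mod 360° = 20.36°; distance = √((5.14)² + (13.86)²) = 14.786 km.

020°, 14.8 km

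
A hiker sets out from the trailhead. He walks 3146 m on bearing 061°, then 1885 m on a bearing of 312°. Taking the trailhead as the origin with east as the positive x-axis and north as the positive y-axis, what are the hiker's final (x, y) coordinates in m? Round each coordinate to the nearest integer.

Leg 1 (061°, 3146 m): east 3146 sin 61° = 2751.55, north 3146 cos 61° = 1525.21
Leg 2 (312°, 1885 m): east 1885 sin 312° = -1400.83, north 1885 cos 312° = 1261.31
Summing: 1350.73 m east, 2786.52 m north → (1351, 2787).

(1351, 2787)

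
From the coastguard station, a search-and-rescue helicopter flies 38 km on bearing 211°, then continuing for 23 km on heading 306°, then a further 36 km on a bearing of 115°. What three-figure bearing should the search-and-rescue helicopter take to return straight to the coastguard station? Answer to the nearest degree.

Leg 1 (211°, 38 km): east 38 sin 211° = -19.57, north 38 cos 211° = -32.57
Leg 2 (306°, 23 km): east 23 sin 306° = -18.61, north 23 cos 306° = 13.52
Leg 3 (115°, 36 km): east 36 sin 115° = 32.63, north 36 cos 115° = -15.21
Net displacement: -5.55 east, -34.27 north. Direction back to start is (5.55, 34.27): bearing = atan2(5.55, 34.27) mod 360° = 9.20° ≈ 009°.

009°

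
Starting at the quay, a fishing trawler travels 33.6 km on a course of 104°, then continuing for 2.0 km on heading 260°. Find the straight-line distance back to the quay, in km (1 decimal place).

31.8 km

Leg 1 (104°, 33.6 km): east 33.6 sin 104° = 32.60, north 33.6 cos 104° = -8.13
Leg 2 (260°, 2.0 km): east 2.0 sin 260° = -1.97, north 2.0 cos 260° = -0.35
Net: 30.63 east, -8.48 north. Distance = √((30.63)² + (-8.48)²) = 31.783 km.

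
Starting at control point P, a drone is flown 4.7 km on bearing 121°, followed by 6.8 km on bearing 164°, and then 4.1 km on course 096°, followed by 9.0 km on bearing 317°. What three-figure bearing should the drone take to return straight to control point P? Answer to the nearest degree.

Leg 1 (121°, 4.7 km): east 4.7 sin 121° = 4.03, north 4.7 cos 121° = -2.42
Leg 2 (164°, 6.8 km): east 6.8 sin 164° = 1.87, north 6.8 cos 164° = -6.54
Leg 3 (096°, 4.1 km): east 4.1 sin 96° = 4.08, north 4.1 cos 96° = -0.43
Leg 4 (317°, 9.0 km): east 9.0 sin 317° = -6.14, north 9.0 cos 317° = 6.58
Net displacement: 3.84 east, -2.80 north. Direction back to start is (-3.84, 2.80): bearing = atan2(-3.84, 2.80) mod 360° = 306.12° ≈ 306°.

306°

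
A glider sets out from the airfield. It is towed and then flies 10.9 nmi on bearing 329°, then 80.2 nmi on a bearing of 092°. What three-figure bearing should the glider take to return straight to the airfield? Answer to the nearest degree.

265°

Leg 1 (329°, 10.9 nmi): east 10.9 sin 329° = -5.61, north 10.9 cos 329° = 9.34
Leg 2 (092°, 80.2 nmi): east 80.2 sin 92° = 80.15, north 80.2 cos 92° = -2.80
Net displacement: 74.54 east, 6.54 north. Direction back to start is (-74.54, -6.54): bearing = atan2(-74.54, -6.54) mod 360° = 264.98° ≈ 265°.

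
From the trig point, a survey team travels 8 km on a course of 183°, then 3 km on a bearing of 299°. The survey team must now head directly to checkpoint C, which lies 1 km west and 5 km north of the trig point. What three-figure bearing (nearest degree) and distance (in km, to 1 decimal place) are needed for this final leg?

010°, 11.7 km

Leg 1 (183°, 8 km): east 8 sin 183° = -0.42, north 8 cos 183° = -7.99
Leg 2 (299°, 3 km): east 3 sin 299° = -2.62, north 3 cos 299° = 1.45
Current position: (-3.04, -6.53). Target: (-1, 5). Remaining: Δeast = 2.04, Δnorth = 11.53.
Bearing = atan2(2.04, 11.53) mod 360° = 10.04°; distance = √((2.04)² + (11.53)²) = 11.714 km.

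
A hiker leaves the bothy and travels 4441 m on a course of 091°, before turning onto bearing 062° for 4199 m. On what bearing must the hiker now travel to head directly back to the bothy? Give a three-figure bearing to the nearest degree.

257°

Leg 1 (091°, 4441 m): east 4441 sin 91° = 4440.32, north 4441 cos 91° = -77.51
Leg 2 (062°, 4199 m): east 4199 sin 62° = 3707.50, north 4199 cos 62° = 1971.31
Net displacement: 8147.82 east, 1893.80 north. Direction back to start is (-8147.82, -1893.80): bearing = atan2(-8147.82, -1893.80) mod 360° = 256.92° ≈ 257°.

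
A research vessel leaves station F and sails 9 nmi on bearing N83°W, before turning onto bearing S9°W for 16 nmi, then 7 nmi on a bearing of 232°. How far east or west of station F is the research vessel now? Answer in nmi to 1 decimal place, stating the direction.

17.0 nmi west

Leg 1 (N83°W, 9 nmi): east 9 sin 277° = -8.93, north 9 cos 277° = 1.10
Leg 2 (S9°W, 16 nmi): east 16 sin 189° = -2.50, north 16 cos 189° = -15.80
Leg 3 (232°, 7 nmi): east 7 sin 232° = -5.52, north 7 cos 232° = -4.31
Net east component: -16.95 nmi.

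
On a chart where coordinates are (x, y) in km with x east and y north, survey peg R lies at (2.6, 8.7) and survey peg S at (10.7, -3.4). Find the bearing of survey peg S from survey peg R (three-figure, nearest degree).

Δeast = 10.7 − 2.6 = 8.10; Δnorth = -3.4 − 8.7 = -12.10.
Bearing = atan2(Δeast, Δnorth) mod 360° = 146.20° ≈ 146°.

146°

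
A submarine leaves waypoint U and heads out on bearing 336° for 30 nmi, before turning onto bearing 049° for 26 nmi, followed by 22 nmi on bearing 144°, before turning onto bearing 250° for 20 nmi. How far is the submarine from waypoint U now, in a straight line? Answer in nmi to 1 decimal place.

Leg 1 (336°, 30 nmi): east 30 sin 336° = -12.20, north 30 cos 336° = 27.41
Leg 2 (049°, 26 nmi): east 26 sin 49° = 19.62, north 26 cos 49° = 17.06
Leg 3 (144°, 22 nmi): east 22 sin 144° = 12.93, north 22 cos 144° = -17.80
Leg 4 (250°, 20 nmi): east 20 sin 250° = -18.79, north 20 cos 250° = -6.84
Net: 1.56 east, 19.83 north. Distance = √((1.56)² + (19.83)²) = 19.886 nmi.

19.9 nmi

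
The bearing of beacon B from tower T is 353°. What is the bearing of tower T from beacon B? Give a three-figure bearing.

173°

Back-bearing = 353° − 180° = 173°.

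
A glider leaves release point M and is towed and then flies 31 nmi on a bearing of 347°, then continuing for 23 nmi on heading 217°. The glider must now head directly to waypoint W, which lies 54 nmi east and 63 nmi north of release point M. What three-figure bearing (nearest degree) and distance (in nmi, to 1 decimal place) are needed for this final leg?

Leg 1 (347°, 31 nmi): east 31 sin 347° = -6.97, north 31 cos 347° = 30.21
Leg 2 (217°, 23 nmi): east 23 sin 217° = -13.84, north 23 cos 217° = -18.37
Current position: (-20.82, 11.84). Target: (54, 63). Remaining: Δeast = 74.82, Δnorth = 51.16.
Bearing = atan2(74.82, 51.16) mod 360° = 55.63°; distance = √((74.82)² + (51.16)²) = 90.637 nmi.

056°, 90.6 nmi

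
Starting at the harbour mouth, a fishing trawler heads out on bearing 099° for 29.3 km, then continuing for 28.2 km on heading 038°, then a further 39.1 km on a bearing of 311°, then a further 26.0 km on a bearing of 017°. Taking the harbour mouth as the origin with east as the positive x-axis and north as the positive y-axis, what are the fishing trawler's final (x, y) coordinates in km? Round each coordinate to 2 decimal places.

(24.39, 68.15)

Leg 1 (099°, 29.3 km): east 29.3 sin 99° = 28.94, north 29.3 cos 99° = -4.58
Leg 2 (038°, 28.2 km): east 28.2 sin 38° = 17.36, north 28.2 cos 38° = 22.22
Leg 3 (311°, 39.1 km): east 39.1 sin 311° = -29.51, north 39.1 cos 311° = 25.65
Leg 4 (017°, 26.0 km): east 26.0 sin 17° = 7.60, north 26.0 cos 17° = 24.86
Summing: 24.39 km east, 68.15 km north → (24.39, 68.15).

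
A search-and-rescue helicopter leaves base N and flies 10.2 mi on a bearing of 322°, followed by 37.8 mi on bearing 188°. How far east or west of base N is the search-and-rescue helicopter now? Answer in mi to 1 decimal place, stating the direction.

11.5 mi west

Leg 1 (322°, 10.2 mi): east 10.2 sin 322° = -6.28, north 10.2 cos 322° = 8.04
Leg 2 (188°, 37.8 mi): east 37.8 sin 188° = -5.26, north 37.8 cos 188° = -37.43
Net east component: -11.54 mi.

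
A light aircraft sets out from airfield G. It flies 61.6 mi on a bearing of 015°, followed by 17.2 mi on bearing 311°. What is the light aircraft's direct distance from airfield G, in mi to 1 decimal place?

Leg 1 (015°, 61.6 mi): east 61.6 sin 15° = 15.94, north 61.6 cos 15° = 59.50
Leg 2 (311°, 17.2 mi): east 17.2 sin 311° = -12.98, north 17.2 cos 311° = 11.28
Net: 2.96 east, 70.79 north. Distance = √((2.96)² + (70.79)²) = 70.847 mi.

70.8 mi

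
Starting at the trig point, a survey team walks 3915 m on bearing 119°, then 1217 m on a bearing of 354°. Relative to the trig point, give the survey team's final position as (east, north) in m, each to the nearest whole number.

(3297, -688)

Leg 1 (119°, 3915 m): east 3915 sin 119° = 3424.14, north 3915 cos 119° = -1898.03
Leg 2 (354°, 1217 m): east 1217 sin 354° = -127.21, north 1217 cos 354° = 1210.33
Summing: 3296.93 m east, -687.70 m north → (3297, -688).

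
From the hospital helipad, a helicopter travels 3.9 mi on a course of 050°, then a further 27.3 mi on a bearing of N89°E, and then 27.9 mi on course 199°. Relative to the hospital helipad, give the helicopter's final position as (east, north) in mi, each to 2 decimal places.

(21.20, -23.40)

Leg 1 (050°, 3.9 mi): east 3.9 sin 50° = 2.99, north 3.9 cos 50° = 2.51
Leg 2 (N89°E, 27.3 mi): east 27.3 sin 89° = 27.30, north 27.3 cos 89° = 0.48
Leg 3 (199°, 27.9 mi): east 27.9 sin 199° = -9.08, north 27.9 cos 199° = -26.38
Summing: 21.20 mi east, -23.40 mi north → (21.20, -23.40).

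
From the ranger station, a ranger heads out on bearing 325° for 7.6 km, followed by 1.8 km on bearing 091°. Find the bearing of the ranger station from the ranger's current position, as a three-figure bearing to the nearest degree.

Leg 1 (325°, 7.6 km): east 7.6 sin 325° = -4.36, north 7.6 cos 325° = 6.23
Leg 2 (091°, 1.8 km): east 1.8 sin 91° = 1.80, north 1.8 cos 91° = -0.03
Net displacement: -2.56 east, 6.19 north. Direction back to start is (2.56, -6.19): bearing = atan2(2.56, -6.19) mod 360° = 157.55° ≈ 158°.

158°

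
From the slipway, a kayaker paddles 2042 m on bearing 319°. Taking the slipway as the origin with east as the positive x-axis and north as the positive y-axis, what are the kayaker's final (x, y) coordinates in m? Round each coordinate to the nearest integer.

(-1340, 1541)

Leg 1 (319°, 2042 m): east 2042 sin 319° = -1339.67, north 2042 cos 319° = 1541.12
Summing: -1339.67 m east, 1541.12 m north → (-1340, 1541).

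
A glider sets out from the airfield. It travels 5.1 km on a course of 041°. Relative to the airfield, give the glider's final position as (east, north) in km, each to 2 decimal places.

Leg 1 (041°, 5.1 km): east 5.1 sin 41° = 3.35, north 5.1 cos 41° = 3.85
Summing: 3.35 km east, 3.85 km north → (3.35, 3.85).

(3.35, 3.85)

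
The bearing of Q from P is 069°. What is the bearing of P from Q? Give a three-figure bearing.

Back-bearing = 069° + 180° = 249°.

249°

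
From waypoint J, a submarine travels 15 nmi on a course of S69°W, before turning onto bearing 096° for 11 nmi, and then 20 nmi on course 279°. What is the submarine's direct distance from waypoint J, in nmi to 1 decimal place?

Leg 1 (S69°W, 15 nmi): east 15 sin 249° = -14.00, north 15 cos 249° = -5.38
Leg 2 (096°, 11 nmi): east 11 sin 96° = 10.94, north 11 cos 96° = -1.15
Leg 3 (279°, 20 nmi): east 20 sin 279° = -19.75, north 20 cos 279° = 3.13
Net: -22.82 east, -3.40 north. Distance = √((-22.82)² + (-3.40)²) = 23.069 nmi.

23.1 nmi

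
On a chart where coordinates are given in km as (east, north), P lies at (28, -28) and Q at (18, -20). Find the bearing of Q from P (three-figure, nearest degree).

Δeast = 18 − 28 = -10.00; Δnorth = -20 − -28 = 8.00.
Bearing = atan2(Δeast, Δnorth) mod 360° = 308.66° ≈ 309°.

309°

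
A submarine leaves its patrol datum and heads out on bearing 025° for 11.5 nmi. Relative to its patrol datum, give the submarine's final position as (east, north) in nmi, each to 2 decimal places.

(4.86, 10.42)

Leg 1 (025°, 11.5 nmi): east 11.5 sin 25° = 4.86, north 11.5 cos 25° = 10.42
Summing: 4.86 nmi east, 10.42 nmi north → (4.86, 10.42).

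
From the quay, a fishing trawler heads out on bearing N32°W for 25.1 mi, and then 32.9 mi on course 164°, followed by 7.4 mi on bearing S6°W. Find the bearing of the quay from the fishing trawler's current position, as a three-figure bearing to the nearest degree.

Leg 1 (N32°W, 25.1 mi): east 25.1 sin 328° = -13.30, north 25.1 cos 328° = 21.29
Leg 2 (164°, 32.9 mi): east 32.9 sin 164° = 9.07, north 32.9 cos 164° = -31.63
Leg 3 (S6°W, 7.4 mi): east 7.4 sin 186° = -0.77, north 7.4 cos 186° = -7.36
Net displacement: -5.01 east, -17.70 north. Direction back to start is (5.01, 17.70): bearing = atan2(5.01, 17.70) mod 360° = 15.79° ≈ 016°.

016°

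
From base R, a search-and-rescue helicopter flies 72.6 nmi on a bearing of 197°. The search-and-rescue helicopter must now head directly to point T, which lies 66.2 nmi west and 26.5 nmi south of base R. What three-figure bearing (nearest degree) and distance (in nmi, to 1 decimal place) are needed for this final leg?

Leg 1 (197°, 72.6 nmi): east 72.6 sin 197° = -21.23, north 72.6 cos 197° = -69.43
Current position: (-21.23, -69.43). Target: (-66.2, -26.5). Remaining: Δeast = -44.97, Δnorth = 42.93.
Bearing = atan2(-44.97, 42.93) mod 360° = 313.67°; distance = √((-44.97)² + (42.93)²) = 62.173 nmi.

314°, 62.2 nmi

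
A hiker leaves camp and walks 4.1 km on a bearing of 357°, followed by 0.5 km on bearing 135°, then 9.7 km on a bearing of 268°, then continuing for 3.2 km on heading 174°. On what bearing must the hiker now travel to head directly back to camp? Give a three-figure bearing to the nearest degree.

Leg 1 (357°, 4.1 km): east 4.1 sin 357° = -0.21, north 4.1 cos 357° = 4.09
Leg 2 (135°, 0.5 km): east 0.5 sin 135° = 0.35, north 0.5 cos 135° = -0.35
Leg 3 (268°, 9.7 km): east 9.7 sin 268° = -9.69, north 9.7 cos 268° = -0.34
Leg 4 (174°, 3.2 km): east 3.2 sin 174° = 0.33, north 3.2 cos 174° = -3.18
Net displacement: -9.22 east, 0.22 north. Direction back to start is (9.22, -0.22): bearing = atan2(9.22, -0.22) mod 360° = 91.37° ≈ 091°.

091°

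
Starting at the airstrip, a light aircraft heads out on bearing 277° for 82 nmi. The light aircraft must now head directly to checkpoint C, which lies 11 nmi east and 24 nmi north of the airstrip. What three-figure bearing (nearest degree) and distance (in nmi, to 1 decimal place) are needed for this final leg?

081°, 93.4 nmi

Leg 1 (277°, 82 nmi): east 82 sin 277° = -81.39, north 82 cos 277° = 9.99
Current position: (-81.39, 9.99). Target: (11, 24). Remaining: Δeast = 92.39, Δnorth = 14.01.
Bearing = atan2(92.39, 14.01) mod 360° = 81.38°; distance = √((92.39)² + (14.01)²) = 93.445 nmi.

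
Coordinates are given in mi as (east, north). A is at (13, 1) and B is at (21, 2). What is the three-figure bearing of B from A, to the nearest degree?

Δeast = 21 − 13 = 8.00; Δnorth = 2 − 1 = 1.00.
Bearing = atan2(Δeast, Δnorth) mod 360° = 82.87° ≈ 083°.

083°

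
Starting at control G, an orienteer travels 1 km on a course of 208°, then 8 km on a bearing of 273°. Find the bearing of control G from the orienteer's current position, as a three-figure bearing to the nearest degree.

087°

Leg 1 (208°, 1 km): east 1 sin 208° = -0.47, north 1 cos 208° = -0.88
Leg 2 (273°, 8 km): east 8 sin 273° = -7.99, north 8 cos 273° = 0.42
Net displacement: -8.46 east, -0.46 north. Direction back to start is (8.46, 0.46): bearing = atan2(8.46, 0.46) mod 360° = 86.86° ≈ 087°.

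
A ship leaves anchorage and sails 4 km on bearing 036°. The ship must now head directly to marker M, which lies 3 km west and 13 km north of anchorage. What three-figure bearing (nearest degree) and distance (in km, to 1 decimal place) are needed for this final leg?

Leg 1 (036°, 4 km): east 4 sin 36° = 2.35, north 4 cos 36° = 3.24
Current position: (2.35, 3.24). Target: (-3, 13). Remaining: Δeast = -5.35, Δnorth = 9.76.
Bearing = atan2(-5.35, 9.76) mod 360° = 331.27°; distance = √((-5.35)² + (9.76)²) = 11.134 km.

331°, 11.1 km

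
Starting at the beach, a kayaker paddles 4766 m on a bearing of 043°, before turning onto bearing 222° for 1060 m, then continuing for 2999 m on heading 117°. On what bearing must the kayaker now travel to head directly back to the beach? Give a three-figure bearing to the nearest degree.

Leg 1 (043°, 4766 m): east 4766 sin 43° = 3250.40, north 4766 cos 43° = 3485.63
Leg 2 (222°, 1060 m): east 1060 sin 222° = -709.28, north 1060 cos 222° = -787.73
Leg 3 (117°, 2999 m): east 2999 sin 117° = 2672.13, north 2999 cos 117° = -1361.52
Net displacement: 5213.25 east, 1336.38 north. Direction back to start is (-5213.25, -1336.38): bearing = atan2(-5213.25, -1336.38) mod 360° = 255.62° ≈ 256°.

256°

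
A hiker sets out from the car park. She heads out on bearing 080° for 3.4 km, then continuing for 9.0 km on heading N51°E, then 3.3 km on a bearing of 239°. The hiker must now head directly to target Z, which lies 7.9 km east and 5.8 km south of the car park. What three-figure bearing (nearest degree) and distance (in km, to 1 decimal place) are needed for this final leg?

Leg 1 (080°, 3.4 km): east 3.4 sin 80° = 3.35, north 3.4 cos 80° = 0.59
Leg 2 (N51°E, 9.0 km): east 9.0 sin 51° = 6.99, north 9.0 cos 51° = 5.66
Leg 3 (239°, 3.3 km): east 3.3 sin 239° = -2.83, north 3.3 cos 239° = -1.70
Current position: (7.51, 4.55). Target: (7.9, -5.8). Remaining: Δeast = 0.39, Δnorth = -10.35.
Bearing = atan2(0.39, -10.35) mod 360° = 177.87°; distance = √((0.39)² + (-10.35)²) = 10.362 km.

178°, 10.4 km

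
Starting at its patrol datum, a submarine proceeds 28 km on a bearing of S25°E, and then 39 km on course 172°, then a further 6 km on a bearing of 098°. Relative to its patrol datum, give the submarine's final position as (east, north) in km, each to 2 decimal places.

(23.20, -64.83)

Leg 1 (S25°E, 28 km): east 28 sin 155° = 11.83, north 28 cos 155° = -25.38
Leg 2 (172°, 39 km): east 39 sin 172° = 5.43, north 39 cos 172° = -38.62
Leg 3 (098°, 6 km): east 6 sin 98° = 5.94, north 6 cos 98° = -0.84
Summing: 23.20 km east, -64.83 km north → (23.20, -64.83).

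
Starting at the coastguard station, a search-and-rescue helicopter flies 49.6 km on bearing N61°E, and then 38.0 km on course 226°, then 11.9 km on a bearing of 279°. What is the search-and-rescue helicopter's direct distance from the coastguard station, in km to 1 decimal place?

4.3 km

Leg 1 (N61°E, 49.6 km): east 49.6 sin 61° = 43.38, north 49.6 cos 61° = 24.05
Leg 2 (226°, 38.0 km): east 38.0 sin 226° = -27.33, north 38.0 cos 226° = -26.40
Leg 3 (279°, 11.9 km): east 11.9 sin 279° = -11.75, north 11.9 cos 279° = 1.86
Net: 4.29 east, -0.49 north. Distance = √((4.29)² + (-0.49)²) = 4.320 km.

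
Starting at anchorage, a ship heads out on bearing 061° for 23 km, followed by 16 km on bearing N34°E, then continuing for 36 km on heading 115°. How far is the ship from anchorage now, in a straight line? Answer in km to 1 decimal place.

Leg 1 (061°, 23 km): east 23 sin 61° = 20.12, north 23 cos 61° = 11.15
Leg 2 (N34°E, 16 km): east 16 sin 34° = 8.95, north 16 cos 34° = 13.26
Leg 3 (115°, 36 km): east 36 sin 115° = 32.63, north 36 cos 115° = -15.21
Net: 61.69 east, 9.20 north. Distance = √((61.69)² + (9.20)²) = 62.373 km.

62.4 km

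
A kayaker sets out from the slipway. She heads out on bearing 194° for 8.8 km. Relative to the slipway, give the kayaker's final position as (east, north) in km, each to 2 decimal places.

(-2.13, -8.54)

Leg 1 (194°, 8.8 km): east 8.8 sin 194° = -2.13, north 8.8 cos 194° = -8.54
Summing: -2.13 km east, -8.54 km north → (-2.13, -8.54).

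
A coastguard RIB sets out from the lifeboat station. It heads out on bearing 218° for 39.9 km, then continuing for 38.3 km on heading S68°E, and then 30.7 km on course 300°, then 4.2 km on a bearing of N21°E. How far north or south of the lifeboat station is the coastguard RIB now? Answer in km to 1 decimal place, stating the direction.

Leg 1 (218°, 39.9 km): east 39.9 sin 218° = -24.56, north 39.9 cos 218° = -31.44
Leg 2 (S68°E, 38.3 km): east 38.3 sin 112° = 35.51, north 38.3 cos 112° = -14.35
Leg 3 (300°, 30.7 km): east 30.7 sin 300° = -26.59, north 30.7 cos 300° = 15.35
Leg 4 (N21°E, 4.2 km): east 4.2 sin 21° = 1.51, north 4.2 cos 21° = 3.92
Net north component: -26.52 km.

26.5 km south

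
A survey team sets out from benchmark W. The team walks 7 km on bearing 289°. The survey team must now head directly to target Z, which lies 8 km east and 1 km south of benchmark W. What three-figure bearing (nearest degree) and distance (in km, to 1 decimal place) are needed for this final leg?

Leg 1 (289°, 7 km): east 7 sin 289° = -6.62, north 7 cos 289° = 2.28
Current position: (-6.62, 2.28). Target: (8, -1). Remaining: Δeast = 14.62, Δnorth = -3.28.
Bearing = atan2(14.62, -3.28) mod 360° = 102.64°; distance = √((14.62)² + (-3.28)²) = 14.982 km.

103°, 15.0 km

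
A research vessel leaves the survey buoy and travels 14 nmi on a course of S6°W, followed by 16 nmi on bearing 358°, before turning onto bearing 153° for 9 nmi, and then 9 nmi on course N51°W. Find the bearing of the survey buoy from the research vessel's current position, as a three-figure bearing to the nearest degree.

Leg 1 (S6°W, 14 nmi): east 14 sin 186° = -1.46, north 14 cos 186° = -13.92
Leg 2 (358°, 16 nmi): east 16 sin 358° = -0.56, north 16 cos 358° = 15.99
Leg 3 (153°, 9 nmi): east 9 sin 153° = 4.09, north 9 cos 153° = -8.02
Leg 4 (N51°W, 9 nmi): east 9 sin 309° = -6.99, north 9 cos 309° = 5.66
Net displacement: -4.93 east, -0.29 north. Direction back to start is (4.93, 0.29): bearing = atan2(4.93, 0.29) mod 360° = 86.65° ≈ 087°.

087°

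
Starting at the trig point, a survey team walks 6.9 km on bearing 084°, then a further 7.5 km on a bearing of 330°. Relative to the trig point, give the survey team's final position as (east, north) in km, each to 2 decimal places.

Leg 1 (084°, 6.9 km): east 6.9 sin 84° = 6.86, north 6.9 cos 84° = 0.72
Leg 2 (330°, 7.5 km): east 7.5 sin 330° = -3.75, north 7.5 cos 330° = 6.50
Summing: 3.11 km east, 7.22 km north → (3.11, 7.22).

(3.11, 7.22)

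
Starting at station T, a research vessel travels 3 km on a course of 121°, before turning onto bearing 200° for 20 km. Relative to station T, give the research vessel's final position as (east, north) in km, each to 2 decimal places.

Leg 1 (121°, 3 km): east 3 sin 121° = 2.57, north 3 cos 121° = -1.55
Leg 2 (200°, 20 km): east 20 sin 200° = -6.84, north 20 cos 200° = -18.79
Summing: -4.27 km east, -20.34 km north → (-4.27, -20.34).

(-4.27, -20.34)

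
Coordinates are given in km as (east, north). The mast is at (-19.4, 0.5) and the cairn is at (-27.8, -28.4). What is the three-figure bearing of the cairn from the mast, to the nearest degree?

Δeast = -27.8 − -19.4 = -8.40; Δnorth = -28.4 − 0.5 = -28.90.
Bearing = atan2(Δeast, Δnorth) mod 360° = 196.21° ≈ 196°.

196°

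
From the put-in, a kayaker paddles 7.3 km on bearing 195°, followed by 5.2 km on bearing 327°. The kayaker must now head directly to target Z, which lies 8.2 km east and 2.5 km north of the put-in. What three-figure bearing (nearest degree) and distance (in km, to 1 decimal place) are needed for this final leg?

Leg 1 (195°, 7.3 km): east 7.3 sin 195° = -1.89, north 7.3 cos 195° = -7.05
Leg 2 (327°, 5.2 km): east 5.2 sin 327° = -2.83, north 5.2 cos 327° = 4.36
Current position: (-4.72, -2.69). Target: (8.2, 2.5). Remaining: Δeast = 12.92, Δnorth = 5.19.
Bearing = atan2(12.92, 5.19) mod 360° = 68.12°; distance = √((12.92)² + (5.19)²) = 13.925 km.

068°, 13.9 km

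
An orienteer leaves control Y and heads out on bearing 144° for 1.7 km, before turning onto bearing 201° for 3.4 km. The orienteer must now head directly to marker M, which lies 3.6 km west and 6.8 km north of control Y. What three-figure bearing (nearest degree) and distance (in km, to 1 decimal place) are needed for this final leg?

Leg 1 (144°, 1.7 km): east 1.7 sin 144° = 1.00, north 1.7 cos 144° = -1.38
Leg 2 (201°, 3.4 km): east 3.4 sin 201° = -1.22, north 3.4 cos 201° = -3.17
Current position: (-0.22, -4.55). Target: (-3.6, 6.8). Remaining: Δeast = -3.38, Δnorth = 11.35.
Bearing = atan2(-3.38, 11.35) mod 360° = 343.41°; distance = √((-3.38)² + (11.35)²) = 11.842 km.

343°, 11.8 km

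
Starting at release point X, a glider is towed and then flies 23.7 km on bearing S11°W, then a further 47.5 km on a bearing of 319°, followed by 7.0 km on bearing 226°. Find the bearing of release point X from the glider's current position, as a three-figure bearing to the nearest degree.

101°

Leg 1 (S11°W, 23.7 km): east 23.7 sin 191° = -4.52, north 23.7 cos 191° = -23.26
Leg 2 (319°, 47.5 km): east 47.5 sin 319° = -31.16, north 47.5 cos 319° = 35.85
Leg 3 (226°, 7.0 km): east 7.0 sin 226° = -5.04, north 7.0 cos 226° = -4.86
Net displacement: -40.72 east, 7.72 north. Direction back to start is (40.72, -7.72): bearing = atan2(40.72, -7.72) mod 360° = 100.74° ≈ 101°.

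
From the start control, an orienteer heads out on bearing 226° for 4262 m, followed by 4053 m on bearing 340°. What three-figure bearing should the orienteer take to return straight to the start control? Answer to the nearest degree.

Leg 1 (226°, 4262 m): east 4262 sin 226° = -3065.83, north 4262 cos 226° = -2960.63
Leg 2 (340°, 4053 m): east 4053 sin 340° = -1386.21, north 4053 cos 340° = 3808.57
Net displacement: -4452.03 east, 847.94 north. Direction back to start is (4452.03, -847.94): bearing = atan2(4452.03, -847.94) mod 360° = 100.78° ≈ 101°.

101°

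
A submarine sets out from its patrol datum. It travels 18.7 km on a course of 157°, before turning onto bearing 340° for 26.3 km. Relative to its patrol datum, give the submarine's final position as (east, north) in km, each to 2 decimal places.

(-1.69, 7.50)

Leg 1 (157°, 18.7 km): east 18.7 sin 157° = 7.31, north 18.7 cos 157° = -17.21
Leg 2 (340°, 26.3 km): east 26.3 sin 340° = -9.00, north 26.3 cos 340° = 24.71
Summing: -1.69 km east, 7.50 km north → (-1.69, 7.50).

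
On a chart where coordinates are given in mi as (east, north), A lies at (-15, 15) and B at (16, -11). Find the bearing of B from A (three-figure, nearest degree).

130°

Δeast = 16 − -15 = 31.00; Δnorth = -11 − 15 = -26.00.
Bearing = atan2(Δeast, Δnorth) mod 360° = 129.99° ≈ 130°.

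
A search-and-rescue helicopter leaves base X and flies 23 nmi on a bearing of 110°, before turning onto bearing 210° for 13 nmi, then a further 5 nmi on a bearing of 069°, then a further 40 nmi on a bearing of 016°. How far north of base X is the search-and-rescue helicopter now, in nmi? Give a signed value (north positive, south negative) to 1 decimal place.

21.1 nmi

Leg 1 (110°, 23 nmi): east 23 sin 110° = 21.61, north 23 cos 110° = -7.87
Leg 2 (210°, 13 nmi): east 13 sin 210° = -6.50, north 13 cos 210° = -11.26
Leg 3 (069°, 5 nmi): east 5 sin 69° = 4.67, north 5 cos 69° = 1.79
Leg 4 (016°, 40 nmi): east 40 sin 16° = 11.03, north 40 cos 16° = 38.45
Net north component: 21.12 nmi.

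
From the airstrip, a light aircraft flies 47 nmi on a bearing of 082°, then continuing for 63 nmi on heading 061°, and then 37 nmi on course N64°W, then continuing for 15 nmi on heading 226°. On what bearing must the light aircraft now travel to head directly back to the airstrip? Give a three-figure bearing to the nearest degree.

233°

Leg 1 (082°, 47 nmi): east 47 sin 82° = 46.54, north 47 cos 82° = 6.54
Leg 2 (061°, 63 nmi): east 63 sin 61° = 55.10, north 63 cos 61° = 30.54
Leg 3 (N64°W, 37 nmi): east 37 sin 296° = -33.26, north 37 cos 296° = 16.22
Leg 4 (226°, 15 nmi): east 15 sin 226° = -10.79, north 15 cos 226° = -10.42
Net displacement: 57.60 east, 42.88 north. Direction back to start is (-57.60, -42.88): bearing = atan2(-57.60, -42.88) mod 360° = 233.33° ≈ 233°.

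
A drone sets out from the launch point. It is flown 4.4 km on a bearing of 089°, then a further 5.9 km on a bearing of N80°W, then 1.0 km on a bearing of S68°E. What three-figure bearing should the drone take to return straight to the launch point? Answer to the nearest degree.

146°

Leg 1 (089°, 4.4 km): east 4.4 sin 89° = 4.40, north 4.4 cos 89° = 0.08
Leg 2 (N80°W, 5.9 km): east 5.9 sin 280° = -5.81, north 5.9 cos 280° = 1.02
Leg 3 (S68°E, 1.0 km): east 1.0 sin 112° = 0.93, north 1.0 cos 112° = -0.37
Net displacement: -0.48 east, 0.73 north. Direction back to start is (0.48, -0.73): bearing = atan2(0.48, -0.73) mod 360° = 146.34° ≈ 146°.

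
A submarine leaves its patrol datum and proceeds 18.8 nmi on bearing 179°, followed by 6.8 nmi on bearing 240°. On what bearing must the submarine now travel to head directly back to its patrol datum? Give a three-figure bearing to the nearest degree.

014°

Leg 1 (179°, 18.8 nmi): east 18.8 sin 179° = 0.33, north 18.8 cos 179° = -18.80
Leg 2 (240°, 6.8 nmi): east 6.8 sin 240° = -5.89, north 6.8 cos 240° = -3.40
Net displacement: -5.56 east, -22.20 north. Direction back to start is (5.56, 22.20): bearing = atan2(5.56, 22.20) mod 360° = 14.06° ≈ 014°.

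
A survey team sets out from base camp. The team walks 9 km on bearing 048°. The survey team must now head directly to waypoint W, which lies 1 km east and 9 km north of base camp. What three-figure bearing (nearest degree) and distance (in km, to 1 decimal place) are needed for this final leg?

298°, 6.4 km

Leg 1 (048°, 9 km): east 9 sin 48° = 6.69, north 9 cos 48° = 6.02
Current position: (6.69, 6.02). Target: (1, 9). Remaining: Δeast = -5.69, Δnorth = 2.98.
Bearing = atan2(-5.69, 2.98) mod 360° = 297.63°; distance = √((-5.69)² + (2.98)²) = 6.421 km.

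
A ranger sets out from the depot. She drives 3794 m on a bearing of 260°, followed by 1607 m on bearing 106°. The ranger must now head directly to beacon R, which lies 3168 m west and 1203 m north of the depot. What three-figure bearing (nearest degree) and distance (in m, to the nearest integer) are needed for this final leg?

337°, 2503 m

Leg 1 (260°, 3794 m): east 3794 sin 260° = -3736.36, north 3794 cos 260° = -658.82
Leg 2 (106°, 1607 m): east 1607 sin 106° = 1544.75, north 1607 cos 106° = -442.95
Current position: (-2191.61, -1101.77). Target: (-3168, 1203). Remaining: Δeast = -976.39, Δnorth = 2304.77.
Bearing = atan2(-976.39, 2304.77) mod 360° = 337.04°; distance = √((-976.39)² + (2304.77)²) = 2503.058 m.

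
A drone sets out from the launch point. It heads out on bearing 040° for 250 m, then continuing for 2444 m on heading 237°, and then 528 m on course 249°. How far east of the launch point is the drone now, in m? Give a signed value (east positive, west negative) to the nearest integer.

Leg 1 (040°, 250 m): east 250 sin 40° = 160.70, north 250 cos 40° = 191.51
Leg 2 (237°, 2444 m): east 2444 sin 237° = -2049.71, north 2444 cos 237° = -1331.10
Leg 3 (249°, 528 m): east 528 sin 249° = -492.93, north 528 cos 249° = -189.22
Net east component: -2381.94 m.

-2382 m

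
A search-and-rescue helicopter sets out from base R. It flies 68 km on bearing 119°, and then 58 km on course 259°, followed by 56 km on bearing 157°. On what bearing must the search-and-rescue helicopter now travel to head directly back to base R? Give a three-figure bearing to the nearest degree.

Leg 1 (119°, 68 km): east 68 sin 119° = 59.47, north 68 cos 119° = -32.97
Leg 2 (259°, 58 km): east 58 sin 259° = -56.93, north 58 cos 259° = -11.07
Leg 3 (157°, 56 km): east 56 sin 157° = 21.88, north 56 cos 157° = -51.55
Net displacement: 24.42 east, -95.58 north. Direction back to start is (-24.42, 95.58): bearing = atan2(-24.42, 95.58) mod 360° = 345.67° ≈ 346°.

346°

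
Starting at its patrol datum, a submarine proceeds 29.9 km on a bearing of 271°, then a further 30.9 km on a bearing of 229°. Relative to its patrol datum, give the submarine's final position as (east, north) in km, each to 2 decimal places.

Leg 1 (271°, 29.9 km): east 29.9 sin 271° = -29.90, north 29.9 cos 271° = 0.52
Leg 2 (229°, 30.9 km): east 30.9 sin 229° = -23.32, north 30.9 cos 229° = -20.27
Summing: -53.22 km east, -19.75 km north → (-53.22, -19.75).

(-53.22, -19.75)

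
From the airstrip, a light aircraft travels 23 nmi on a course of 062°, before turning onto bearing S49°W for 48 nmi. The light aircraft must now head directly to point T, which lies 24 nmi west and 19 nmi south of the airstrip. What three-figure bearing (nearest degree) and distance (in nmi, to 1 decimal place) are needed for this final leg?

282°, 8.3 nmi

Leg 1 (062°, 23 nmi): east 23 sin 62° = 20.31, north 23 cos 62° = 10.80
Leg 2 (S49°W, 48 nmi): east 48 sin 229° = -36.23, north 48 cos 229° = -31.49
Current position: (-15.92, -20.69). Target: (-24, -19). Remaining: Δeast = -8.08, Δnorth = 1.69.
Bearing = atan2(-8.08, 1.69) mod 360° = 281.83°; distance = √((-8.08)² + (1.69)²) = 8.257 nmi.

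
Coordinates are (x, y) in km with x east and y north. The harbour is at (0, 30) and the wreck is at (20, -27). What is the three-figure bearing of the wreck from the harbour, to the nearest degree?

161°

Δeast = 20 − 0 = 20.00; Δnorth = -27 − 30 = -57.00.
Bearing = atan2(Δeast, Δnorth) mod 360° = 160.67° ≈ 161°.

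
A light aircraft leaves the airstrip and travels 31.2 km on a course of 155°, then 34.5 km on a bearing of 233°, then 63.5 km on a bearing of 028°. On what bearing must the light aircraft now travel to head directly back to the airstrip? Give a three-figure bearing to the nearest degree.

Leg 1 (155°, 31.2 km): east 31.2 sin 155° = 13.19, north 31.2 cos 155° = -28.28
Leg 2 (233°, 34.5 km): east 34.5 sin 233° = -27.55, north 34.5 cos 233° = -20.76
Leg 3 (028°, 63.5 km): east 63.5 sin 28° = 29.81, north 63.5 cos 28° = 56.07
Net displacement: 15.44 east, 7.03 north. Direction back to start is (-15.44, -7.03): bearing = atan2(-15.44, -7.03) mod 360° = 245.53° ≈ 246°.

246°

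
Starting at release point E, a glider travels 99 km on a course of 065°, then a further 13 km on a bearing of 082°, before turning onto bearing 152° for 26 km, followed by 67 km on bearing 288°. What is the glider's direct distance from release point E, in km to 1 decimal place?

65.8 km

Leg 1 (065°, 99 km): east 99 sin 65° = 89.72, north 99 cos 65° = 41.84
Leg 2 (082°, 13 km): east 13 sin 82° = 12.87, north 13 cos 82° = 1.81
Leg 3 (152°, 26 km): east 26 sin 152° = 12.21, north 26 cos 152° = -22.96
Leg 4 (288°, 67 km): east 67 sin 288° = -63.72, north 67 cos 288° = 20.70
Net: 51.08 east, 41.40 north. Distance = √((51.08)² + (41.40)²) = 65.751 km.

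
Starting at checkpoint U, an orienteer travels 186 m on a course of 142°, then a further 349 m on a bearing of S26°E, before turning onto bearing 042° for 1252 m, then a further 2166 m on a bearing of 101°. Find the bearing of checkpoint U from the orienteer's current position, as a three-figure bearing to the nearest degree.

269°

Leg 1 (142°, 186 m): east 186 sin 142° = 114.51, north 186 cos 142° = -146.57
Leg 2 (S26°E, 349 m): east 349 sin 154° = 152.99, north 349 cos 154° = -313.68
Leg 3 (042°, 1252 m): east 1252 sin 42° = 837.75, north 1252 cos 42° = 930.42
Leg 4 (101°, 2166 m): east 2166 sin 101° = 2126.20, north 2166 cos 101° = -413.29
Net displacement: 3231.46 east, 56.88 north. Direction back to start is (-3231.46, -56.88): bearing = atan2(-3231.46, -56.88) mod 360° = 268.99° ≈ 269°.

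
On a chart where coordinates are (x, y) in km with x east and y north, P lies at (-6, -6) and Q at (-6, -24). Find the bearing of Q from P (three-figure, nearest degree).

Δeast = -6 − -6 = 0.00; Δnorth = -24 − -6 = -18.00.
Bearing = atan2(Δeast, Δnorth) mod 360° = 180.00° ≈ 180°.

180°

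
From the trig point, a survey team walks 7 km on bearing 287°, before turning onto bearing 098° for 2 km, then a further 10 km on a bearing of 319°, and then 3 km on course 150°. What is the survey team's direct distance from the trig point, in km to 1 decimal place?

Leg 1 (287°, 7 km): east 7 sin 287° = -6.69, north 7 cos 287° = 2.05
Leg 2 (098°, 2 km): east 2 sin 98° = 1.98, north 2 cos 98° = -0.28
Leg 3 (319°, 10 km): east 10 sin 319° = -6.56, north 10 cos 319° = 7.55
Leg 4 (150°, 3 km): east 3 sin 150° = 1.50, north 3 cos 150° = -2.60
Net: -9.77 east, 6.72 north. Distance = √((-9.77)² + (6.72)²) = 11.860 km.

11.9 km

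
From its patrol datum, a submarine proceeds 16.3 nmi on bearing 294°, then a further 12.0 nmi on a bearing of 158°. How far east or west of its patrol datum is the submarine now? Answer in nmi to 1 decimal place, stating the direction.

10.4 nmi west

Leg 1 (294°, 16.3 nmi): east 16.3 sin 294° = -14.89, north 16.3 cos 294° = 6.63
Leg 2 (158°, 12.0 nmi): east 12.0 sin 158° = 4.50, north 12.0 cos 158° = -11.13
Net east component: -10.40 nmi.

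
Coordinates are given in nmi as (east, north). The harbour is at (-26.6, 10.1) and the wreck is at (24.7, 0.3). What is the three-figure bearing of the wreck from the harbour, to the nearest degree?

Δeast = 24.7 − -26.6 = 51.30; Δnorth = 0.3 − 10.1 = -9.80.
Bearing = atan2(Δeast, Δnorth) mod 360° = 100.82° ≈ 101°.

101°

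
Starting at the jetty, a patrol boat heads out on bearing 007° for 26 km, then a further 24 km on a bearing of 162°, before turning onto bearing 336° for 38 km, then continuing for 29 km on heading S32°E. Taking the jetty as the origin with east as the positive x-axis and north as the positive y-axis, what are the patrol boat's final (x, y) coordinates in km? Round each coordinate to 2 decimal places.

(10.50, 13.10)

Leg 1 (007°, 26 km): east 26 sin 7° = 3.17, north 26 cos 7° = 25.81
Leg 2 (162°, 24 km): east 24 sin 162° = 7.42, north 24 cos 162° = -22.83
Leg 3 (336°, 38 km): east 38 sin 336° = -15.46, north 38 cos 336° = 34.71
Leg 4 (S32°E, 29 km): east 29 sin 148° = 15.37, north 29 cos 148° = -24.59
Summing: 10.50 km east, 13.10 km north → (10.50, 13.10).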